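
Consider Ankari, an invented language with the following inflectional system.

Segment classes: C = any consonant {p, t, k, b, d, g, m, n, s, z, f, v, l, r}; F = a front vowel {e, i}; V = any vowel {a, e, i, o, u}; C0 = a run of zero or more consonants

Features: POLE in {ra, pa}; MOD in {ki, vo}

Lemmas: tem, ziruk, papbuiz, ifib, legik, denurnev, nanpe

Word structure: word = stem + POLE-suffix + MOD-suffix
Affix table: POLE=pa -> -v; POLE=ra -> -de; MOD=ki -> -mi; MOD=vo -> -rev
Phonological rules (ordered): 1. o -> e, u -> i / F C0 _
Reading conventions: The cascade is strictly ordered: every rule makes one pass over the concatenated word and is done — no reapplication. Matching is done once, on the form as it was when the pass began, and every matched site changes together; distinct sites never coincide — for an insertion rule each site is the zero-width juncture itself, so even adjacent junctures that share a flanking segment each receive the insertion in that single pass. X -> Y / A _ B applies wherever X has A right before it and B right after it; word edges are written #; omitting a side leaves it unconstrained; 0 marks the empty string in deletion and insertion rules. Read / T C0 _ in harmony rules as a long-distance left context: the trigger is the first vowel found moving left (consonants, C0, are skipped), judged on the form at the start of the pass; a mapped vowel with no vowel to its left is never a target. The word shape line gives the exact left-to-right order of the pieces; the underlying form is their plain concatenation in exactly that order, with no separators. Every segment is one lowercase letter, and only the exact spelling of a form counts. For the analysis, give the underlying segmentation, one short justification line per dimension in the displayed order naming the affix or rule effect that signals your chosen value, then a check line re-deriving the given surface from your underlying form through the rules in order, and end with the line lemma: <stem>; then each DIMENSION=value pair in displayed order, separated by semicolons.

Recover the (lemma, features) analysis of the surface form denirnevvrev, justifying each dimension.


underlying: denurnev-v-rev
POLE=pa - signalled by the affix -v
MOD=vo - signalled by the affix -rev
check: denurnevvrev -> denirnevvrev
lemma: denurnev; POLE=pa; MOD=vo


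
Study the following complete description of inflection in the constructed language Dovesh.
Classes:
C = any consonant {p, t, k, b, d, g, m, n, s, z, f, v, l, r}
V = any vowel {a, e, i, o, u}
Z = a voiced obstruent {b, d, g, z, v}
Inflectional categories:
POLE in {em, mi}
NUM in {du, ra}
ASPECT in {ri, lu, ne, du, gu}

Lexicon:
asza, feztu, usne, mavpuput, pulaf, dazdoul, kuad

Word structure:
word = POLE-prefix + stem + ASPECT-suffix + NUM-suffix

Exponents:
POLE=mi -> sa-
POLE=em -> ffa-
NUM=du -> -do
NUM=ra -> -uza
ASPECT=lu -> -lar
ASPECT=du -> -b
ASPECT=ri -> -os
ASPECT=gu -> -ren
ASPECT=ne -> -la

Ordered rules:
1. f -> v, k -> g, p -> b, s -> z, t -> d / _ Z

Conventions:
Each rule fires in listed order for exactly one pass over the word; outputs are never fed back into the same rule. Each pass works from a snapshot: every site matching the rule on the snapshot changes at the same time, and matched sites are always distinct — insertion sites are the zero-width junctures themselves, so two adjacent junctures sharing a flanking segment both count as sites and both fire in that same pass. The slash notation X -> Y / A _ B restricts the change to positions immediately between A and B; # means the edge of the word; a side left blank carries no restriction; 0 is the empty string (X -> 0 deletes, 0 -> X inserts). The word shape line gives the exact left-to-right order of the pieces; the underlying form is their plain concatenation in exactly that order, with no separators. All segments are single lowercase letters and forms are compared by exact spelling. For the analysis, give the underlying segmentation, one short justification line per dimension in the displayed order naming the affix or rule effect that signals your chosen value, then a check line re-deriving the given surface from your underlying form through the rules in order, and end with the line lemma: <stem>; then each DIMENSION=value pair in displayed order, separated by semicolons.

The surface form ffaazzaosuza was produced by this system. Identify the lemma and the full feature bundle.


underlying: ffa-asza-os-uza
POLE=em - signalled by the affix ffa-
NUM=ra - signalled by the affix -uza
ASPECT=ri - signalled by the affix -os
check: ffaaszaosuza -> ffaazzaosuza
lemma: asza; POLE=em; NUM=ra; ASPECT=ri


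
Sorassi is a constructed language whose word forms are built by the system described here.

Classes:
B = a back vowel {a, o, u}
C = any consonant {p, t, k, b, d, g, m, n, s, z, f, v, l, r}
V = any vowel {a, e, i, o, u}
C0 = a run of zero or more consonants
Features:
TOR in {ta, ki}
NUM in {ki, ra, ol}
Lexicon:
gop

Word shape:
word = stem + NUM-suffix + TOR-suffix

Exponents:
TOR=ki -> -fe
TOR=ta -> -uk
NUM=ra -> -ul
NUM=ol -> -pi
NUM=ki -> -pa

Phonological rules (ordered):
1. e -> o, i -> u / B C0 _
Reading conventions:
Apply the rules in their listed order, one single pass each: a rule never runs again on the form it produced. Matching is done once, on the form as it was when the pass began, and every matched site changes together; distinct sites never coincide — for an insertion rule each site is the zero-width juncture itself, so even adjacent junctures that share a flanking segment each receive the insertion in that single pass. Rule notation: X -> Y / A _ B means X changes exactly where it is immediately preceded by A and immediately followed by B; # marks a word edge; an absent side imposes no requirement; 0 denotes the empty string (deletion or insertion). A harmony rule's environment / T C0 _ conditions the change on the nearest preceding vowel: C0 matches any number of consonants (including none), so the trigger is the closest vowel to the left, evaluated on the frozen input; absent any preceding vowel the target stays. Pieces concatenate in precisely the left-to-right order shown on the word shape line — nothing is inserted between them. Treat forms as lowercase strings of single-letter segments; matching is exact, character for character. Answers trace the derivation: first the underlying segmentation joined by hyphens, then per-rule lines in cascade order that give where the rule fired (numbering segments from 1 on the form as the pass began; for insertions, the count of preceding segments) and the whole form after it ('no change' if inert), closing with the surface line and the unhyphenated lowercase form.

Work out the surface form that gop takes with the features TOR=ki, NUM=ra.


underlying: gop-ul-fe
1. e -> o, i -> u / B C0 _: fires at position(s) 7: gopulfo
surface: gopulfo


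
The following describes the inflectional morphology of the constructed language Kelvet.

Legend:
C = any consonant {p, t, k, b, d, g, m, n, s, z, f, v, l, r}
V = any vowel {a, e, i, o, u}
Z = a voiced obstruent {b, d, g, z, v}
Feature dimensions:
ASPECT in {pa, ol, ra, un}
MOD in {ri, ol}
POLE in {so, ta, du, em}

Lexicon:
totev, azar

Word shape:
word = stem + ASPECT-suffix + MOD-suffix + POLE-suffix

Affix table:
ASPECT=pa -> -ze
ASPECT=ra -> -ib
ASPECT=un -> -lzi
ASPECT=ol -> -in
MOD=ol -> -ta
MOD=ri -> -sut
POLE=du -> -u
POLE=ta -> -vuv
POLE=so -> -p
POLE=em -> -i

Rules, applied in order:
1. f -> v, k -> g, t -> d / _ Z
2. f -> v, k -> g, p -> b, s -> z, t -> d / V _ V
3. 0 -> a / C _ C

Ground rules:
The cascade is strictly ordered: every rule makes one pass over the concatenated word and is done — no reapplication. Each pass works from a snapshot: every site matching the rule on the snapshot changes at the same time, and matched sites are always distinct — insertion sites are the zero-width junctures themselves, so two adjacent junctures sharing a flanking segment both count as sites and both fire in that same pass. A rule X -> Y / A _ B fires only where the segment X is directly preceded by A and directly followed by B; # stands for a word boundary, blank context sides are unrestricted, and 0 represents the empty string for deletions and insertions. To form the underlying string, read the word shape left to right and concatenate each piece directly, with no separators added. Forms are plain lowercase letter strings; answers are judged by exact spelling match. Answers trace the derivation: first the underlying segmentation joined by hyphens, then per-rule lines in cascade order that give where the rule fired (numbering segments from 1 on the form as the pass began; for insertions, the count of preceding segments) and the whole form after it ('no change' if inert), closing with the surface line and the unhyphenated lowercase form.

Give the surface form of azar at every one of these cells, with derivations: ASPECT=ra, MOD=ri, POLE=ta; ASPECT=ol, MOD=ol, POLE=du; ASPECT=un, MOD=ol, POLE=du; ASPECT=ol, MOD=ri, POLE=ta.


cell ASPECT=ra, MOD=ri, POLE=ta:
underlying: azar-ib-sut-vuv
1. f -> v, k -> g, t -> d / _ Z: fires at position(s) 9: azaribsudvuv
2. f -> v, k -> g, p -> b, s -> z, t -> d / V _ V: no change
3. 0 -> a / C _ C: inserts after position(s) 6, 9: azaribasudavuv
surface: azaribasudavuv

cell ASPECT=ol, MOD=ol, POLE=du:
underlying: azar-in-ta-u
1. f -> v, k -> g, t -> d / _ Z: no change
2. f -> v, k -> g, p -> b, s -> z, t -> d / V _ V: no change
3. 0 -> a / C _ C: inserts after position(s) 6: azarinatau
surface: azarinatau

cell ASPECT=un, MOD=ol, POLE=du:
underlying: azar-lzi-ta-u
1. f -> v, k -> g, t -> d / _ Z: no change
2. f -> v, k -> g, p -> b, s -> z, t -> d / V _ V: fires at position(s) 8: azarlzidau
3. 0 -> a / C _ C: inserts after position(s) 4, 5: azaralazidau
surface: azaralazidau

cell ASPECT=ol, MOD=ri, POLE=ta:
underlying: azar-in-sut-vuv
1. f -> v, k -> g, t -> d / _ Z: fires at position(s) 9: azarinsudvuv
2. f -> v, k -> g, p -> b, s -> z, t -> d / V _ V: no change
3. 0 -> a / C _ C: inserts after position(s) 6, 9: azarinasudavuv
surface: azarinasudavuv


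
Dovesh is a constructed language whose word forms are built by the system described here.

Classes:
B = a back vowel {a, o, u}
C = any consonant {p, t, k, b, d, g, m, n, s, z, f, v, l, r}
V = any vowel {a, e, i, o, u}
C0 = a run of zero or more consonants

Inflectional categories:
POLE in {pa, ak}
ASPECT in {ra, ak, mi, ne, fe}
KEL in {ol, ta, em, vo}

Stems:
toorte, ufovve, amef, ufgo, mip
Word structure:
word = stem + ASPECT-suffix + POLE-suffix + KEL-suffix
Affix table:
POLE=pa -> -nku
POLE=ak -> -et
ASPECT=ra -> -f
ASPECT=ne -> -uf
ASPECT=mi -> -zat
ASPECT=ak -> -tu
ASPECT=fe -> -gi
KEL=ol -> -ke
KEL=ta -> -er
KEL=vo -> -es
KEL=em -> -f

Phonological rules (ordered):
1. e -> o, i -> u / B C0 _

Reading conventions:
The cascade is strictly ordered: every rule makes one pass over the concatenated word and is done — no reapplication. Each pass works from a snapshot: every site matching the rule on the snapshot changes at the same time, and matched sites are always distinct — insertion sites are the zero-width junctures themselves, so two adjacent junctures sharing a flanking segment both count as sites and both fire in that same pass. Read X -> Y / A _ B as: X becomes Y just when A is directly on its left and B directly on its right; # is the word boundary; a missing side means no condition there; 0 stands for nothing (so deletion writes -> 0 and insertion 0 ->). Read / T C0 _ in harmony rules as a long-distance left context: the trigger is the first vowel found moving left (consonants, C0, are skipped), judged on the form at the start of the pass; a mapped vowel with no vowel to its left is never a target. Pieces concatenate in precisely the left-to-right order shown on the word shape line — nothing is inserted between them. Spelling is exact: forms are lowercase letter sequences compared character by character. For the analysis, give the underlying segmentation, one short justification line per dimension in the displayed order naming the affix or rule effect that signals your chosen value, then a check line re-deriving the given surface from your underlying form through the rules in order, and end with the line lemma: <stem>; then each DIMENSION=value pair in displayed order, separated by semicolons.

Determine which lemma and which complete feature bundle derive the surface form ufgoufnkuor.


underlying: ufgo-uf-nku-er
POLE=pa - signalled by the affix -nku
ASPECT=ne - signalled by the affix -uf
KEL=ta - signalled by the affix -er
check: ufgoufnkuer -> ufgoufnkuor
lemma: ufgo; POLE=pa; ASPECT=ne; KEL=ta


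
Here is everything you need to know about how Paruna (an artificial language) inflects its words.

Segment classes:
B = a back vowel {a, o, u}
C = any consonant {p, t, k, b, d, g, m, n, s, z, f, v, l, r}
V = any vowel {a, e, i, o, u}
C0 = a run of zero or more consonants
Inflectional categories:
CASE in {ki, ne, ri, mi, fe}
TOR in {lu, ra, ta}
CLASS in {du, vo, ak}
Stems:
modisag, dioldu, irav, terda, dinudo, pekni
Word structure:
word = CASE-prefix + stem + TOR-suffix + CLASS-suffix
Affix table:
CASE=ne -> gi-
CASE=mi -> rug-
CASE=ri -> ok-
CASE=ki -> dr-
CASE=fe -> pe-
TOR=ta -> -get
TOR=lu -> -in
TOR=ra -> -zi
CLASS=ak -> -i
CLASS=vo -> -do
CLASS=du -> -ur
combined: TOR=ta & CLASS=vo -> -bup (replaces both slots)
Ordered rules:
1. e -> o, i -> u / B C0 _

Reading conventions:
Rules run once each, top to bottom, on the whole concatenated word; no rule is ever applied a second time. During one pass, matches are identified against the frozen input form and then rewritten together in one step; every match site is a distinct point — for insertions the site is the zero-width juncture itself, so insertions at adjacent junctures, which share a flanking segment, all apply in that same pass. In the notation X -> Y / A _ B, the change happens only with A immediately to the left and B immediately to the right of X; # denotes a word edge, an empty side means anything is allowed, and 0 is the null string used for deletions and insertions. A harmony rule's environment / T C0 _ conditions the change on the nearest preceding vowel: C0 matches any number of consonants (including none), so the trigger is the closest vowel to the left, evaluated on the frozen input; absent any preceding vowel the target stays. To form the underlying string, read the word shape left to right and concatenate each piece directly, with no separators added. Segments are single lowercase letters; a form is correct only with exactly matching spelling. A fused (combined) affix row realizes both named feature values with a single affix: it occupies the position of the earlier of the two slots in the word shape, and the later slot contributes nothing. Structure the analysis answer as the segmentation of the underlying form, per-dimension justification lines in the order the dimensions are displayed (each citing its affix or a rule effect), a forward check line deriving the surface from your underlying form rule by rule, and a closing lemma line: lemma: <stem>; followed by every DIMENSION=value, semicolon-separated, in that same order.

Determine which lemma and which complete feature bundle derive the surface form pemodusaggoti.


underlying: pe-modisag-get-i
CASE=fe - signalled by the affix pe-
TOR=ta - signalled by the affix -get
CLASS=ak - signalled by the affix -i
check: pemodisaggeti -> pemodusaggoti
lemma: modisag; CASE=fe; TOR=ta; CLASS=ak


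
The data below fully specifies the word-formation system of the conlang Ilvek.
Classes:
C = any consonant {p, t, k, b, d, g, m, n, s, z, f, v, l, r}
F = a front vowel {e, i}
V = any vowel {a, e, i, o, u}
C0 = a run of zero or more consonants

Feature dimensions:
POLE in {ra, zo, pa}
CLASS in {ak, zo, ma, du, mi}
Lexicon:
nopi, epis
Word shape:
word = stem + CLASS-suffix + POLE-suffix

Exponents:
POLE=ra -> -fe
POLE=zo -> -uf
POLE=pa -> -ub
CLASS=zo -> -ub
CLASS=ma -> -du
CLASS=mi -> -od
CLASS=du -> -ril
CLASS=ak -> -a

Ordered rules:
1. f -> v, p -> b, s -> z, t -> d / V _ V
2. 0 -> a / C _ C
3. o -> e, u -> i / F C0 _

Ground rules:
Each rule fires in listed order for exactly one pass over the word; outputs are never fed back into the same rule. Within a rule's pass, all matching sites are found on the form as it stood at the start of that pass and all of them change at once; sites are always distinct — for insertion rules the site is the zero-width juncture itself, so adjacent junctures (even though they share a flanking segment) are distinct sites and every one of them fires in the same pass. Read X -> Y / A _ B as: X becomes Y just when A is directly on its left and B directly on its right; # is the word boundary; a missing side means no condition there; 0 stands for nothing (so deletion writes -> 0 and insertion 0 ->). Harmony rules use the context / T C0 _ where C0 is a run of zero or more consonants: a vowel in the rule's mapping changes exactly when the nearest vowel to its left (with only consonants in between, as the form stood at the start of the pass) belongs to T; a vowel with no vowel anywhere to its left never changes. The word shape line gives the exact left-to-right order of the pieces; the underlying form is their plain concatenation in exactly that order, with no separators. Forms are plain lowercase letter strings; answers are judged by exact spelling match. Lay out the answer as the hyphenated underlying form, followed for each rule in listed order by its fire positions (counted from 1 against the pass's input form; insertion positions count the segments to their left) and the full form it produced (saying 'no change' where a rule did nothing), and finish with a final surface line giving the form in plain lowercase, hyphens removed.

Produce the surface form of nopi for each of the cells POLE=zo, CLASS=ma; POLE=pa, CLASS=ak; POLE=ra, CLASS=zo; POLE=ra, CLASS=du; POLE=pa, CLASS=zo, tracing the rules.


cell POLE=zo, CLASS=ma:
underlying: nopi-du-uf
1. f -> v, p -> b, s -> z, t -> d / V _ V: fires at position(s) 3: nobiduuf
2. 0 -> a / C _ C: no change
3. o -> e, u -> i / F C0 _: fires at position(s) 6: nobidiuf
surface: nobidiuf

cell POLE=pa, CLASS=ak:
underlying: nopi-a-ub
1. f -> v, p -> b, s -> z, t -> d / V _ V: fires at position(s) 3: nobiaub
2. 0 -> a / C _ C: no change
3. o -> e, u -> i / F C0 _: no change
surface: nobiaub

cell POLE=ra, CLASS=zo:
underlying: nopi-ub-fe
1. f -> v, p -> b, s -> z, t -> d / V _ V: fires at position(s) 3: nobiubfe
2. 0 -> a / C _ C: inserts after position(s) 6: nobiubafe
3. o -> e, u -> i / F C0 _: fires at position(s) 5: nobiibafe
surface: nobiibafe

cell POLE=ra, CLASS=du:
underlying: nopi-ril-fe
1. f -> v, p -> b, s -> z, t -> d / V _ V: fires at position(s) 3: nobirilfe
2. 0 -> a / C _ C: inserts after position(s) 7: nobirilafe
3. o -> e, u -> i / F C0 _: no change
surface: nobirilafe

cell POLE=pa, CLASS=zo:
underlying: nopi-ub-ub
1. f -> v, p -> b, s -> z, t -> d / V _ V: fires at position(s) 3: nobiubub
2. 0 -> a / C _ C: no change
3. o -> e, u -> i / F C0 _: fires at position(s) 5: nobiibub
surface: nobiibub


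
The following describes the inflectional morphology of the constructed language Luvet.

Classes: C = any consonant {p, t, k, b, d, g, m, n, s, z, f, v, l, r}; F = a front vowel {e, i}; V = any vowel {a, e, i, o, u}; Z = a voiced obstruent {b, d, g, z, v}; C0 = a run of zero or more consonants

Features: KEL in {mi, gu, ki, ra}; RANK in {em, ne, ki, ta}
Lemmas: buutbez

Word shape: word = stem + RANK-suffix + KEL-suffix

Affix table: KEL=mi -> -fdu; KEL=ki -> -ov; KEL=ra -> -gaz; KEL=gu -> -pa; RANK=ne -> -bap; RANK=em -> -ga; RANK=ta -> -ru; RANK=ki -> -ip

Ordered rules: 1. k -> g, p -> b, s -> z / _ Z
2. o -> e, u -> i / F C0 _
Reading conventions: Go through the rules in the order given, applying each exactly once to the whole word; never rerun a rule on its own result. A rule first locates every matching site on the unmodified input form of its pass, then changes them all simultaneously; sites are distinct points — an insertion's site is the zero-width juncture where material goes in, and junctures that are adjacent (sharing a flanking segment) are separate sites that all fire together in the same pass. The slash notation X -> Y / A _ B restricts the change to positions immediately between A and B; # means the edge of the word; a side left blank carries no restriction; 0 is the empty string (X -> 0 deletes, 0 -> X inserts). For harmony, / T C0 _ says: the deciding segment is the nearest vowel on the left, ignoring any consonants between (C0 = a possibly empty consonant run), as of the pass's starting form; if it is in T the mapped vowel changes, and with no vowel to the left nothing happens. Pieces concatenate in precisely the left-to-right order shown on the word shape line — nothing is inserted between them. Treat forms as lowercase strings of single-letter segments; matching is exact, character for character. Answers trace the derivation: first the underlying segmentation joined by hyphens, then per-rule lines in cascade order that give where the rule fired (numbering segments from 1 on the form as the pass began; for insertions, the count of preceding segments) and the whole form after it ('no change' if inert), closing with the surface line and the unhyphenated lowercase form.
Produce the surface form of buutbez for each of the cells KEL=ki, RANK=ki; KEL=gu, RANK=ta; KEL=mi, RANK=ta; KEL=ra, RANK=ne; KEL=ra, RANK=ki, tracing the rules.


cell KEL=ki, RANK=ki:
underlying: buutbez-ip-ov
1. k -> g, p -> b, s -> z / _ Z: no change
2. o -> e, u -> i / F C0 _: fires at position(s) 10: buutbezipev
surface: buutbezipev

cell KEL=gu, RANK=ta:
underlying: buutbez-ru-pa
1. k -> g, p -> b, s -> z / _ Z: no change
2. o -> e, u -> i / F C0 _: fires at position(s) 9: buutbezripa
surface: buutbezripa

cell KEL=mi, RANK=ta:
underlying: buutbez-ru-fdu
1. k -> g, p -> b, s -> z / _ Z: no change
2. o -> e, u -> i / F C0 _: fires at position(s) 9: buutbezrifdu
surface: buutbezrifdu

cell KEL=ra, RANK=ne:
underlying: buutbez-bap-gaz
1. k -> g, p -> b, s -> z / _ Z: fires at position(s) 10: buutbezbabgaz
2. o -> e, u -> i / F C0 _: no change
surface: buutbezbabgaz

cell KEL=ra, RANK=ki:
underlying: buutbez-ip-gaz
1. k -> g, p -> b, s -> z / _ Z: fires at position(s) 9: buutbezibgaz
2. o -> e, u -> i / F C0 _: no change
surface: buutbezibgaz


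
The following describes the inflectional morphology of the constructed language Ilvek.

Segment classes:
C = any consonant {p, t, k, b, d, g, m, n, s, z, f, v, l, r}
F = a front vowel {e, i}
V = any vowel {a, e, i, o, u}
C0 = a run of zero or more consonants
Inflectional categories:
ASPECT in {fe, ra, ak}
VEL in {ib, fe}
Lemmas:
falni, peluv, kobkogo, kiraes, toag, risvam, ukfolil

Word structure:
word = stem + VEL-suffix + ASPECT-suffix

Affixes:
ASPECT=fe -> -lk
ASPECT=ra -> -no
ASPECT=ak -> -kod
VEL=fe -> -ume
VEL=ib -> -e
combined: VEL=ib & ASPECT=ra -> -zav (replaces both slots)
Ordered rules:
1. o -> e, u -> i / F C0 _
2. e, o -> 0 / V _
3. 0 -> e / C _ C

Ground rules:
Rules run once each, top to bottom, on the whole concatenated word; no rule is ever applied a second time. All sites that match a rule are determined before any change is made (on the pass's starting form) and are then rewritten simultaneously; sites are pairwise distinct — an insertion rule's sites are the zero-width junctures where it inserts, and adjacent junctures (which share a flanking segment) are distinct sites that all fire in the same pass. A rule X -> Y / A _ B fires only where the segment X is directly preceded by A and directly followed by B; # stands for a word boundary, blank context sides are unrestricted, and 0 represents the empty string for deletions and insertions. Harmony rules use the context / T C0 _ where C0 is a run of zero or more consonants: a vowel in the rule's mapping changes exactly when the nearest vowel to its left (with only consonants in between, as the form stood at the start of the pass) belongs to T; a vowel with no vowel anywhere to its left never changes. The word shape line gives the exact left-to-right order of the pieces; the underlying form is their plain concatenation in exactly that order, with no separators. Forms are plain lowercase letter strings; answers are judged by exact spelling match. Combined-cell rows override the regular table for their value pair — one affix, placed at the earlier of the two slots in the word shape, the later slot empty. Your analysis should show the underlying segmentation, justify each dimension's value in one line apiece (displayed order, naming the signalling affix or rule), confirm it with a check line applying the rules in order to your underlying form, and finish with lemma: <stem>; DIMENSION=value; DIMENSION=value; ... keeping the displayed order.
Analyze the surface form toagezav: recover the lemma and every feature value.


underlying: toag-zav
ASPECT=ra - signalled by the combined affix row
VEL=ib - signalled by the combined affix row
check: toagzav -> toagzav -> toagzav -> toagezav
lemma: toag; ASPECT=ra; VEL=ib


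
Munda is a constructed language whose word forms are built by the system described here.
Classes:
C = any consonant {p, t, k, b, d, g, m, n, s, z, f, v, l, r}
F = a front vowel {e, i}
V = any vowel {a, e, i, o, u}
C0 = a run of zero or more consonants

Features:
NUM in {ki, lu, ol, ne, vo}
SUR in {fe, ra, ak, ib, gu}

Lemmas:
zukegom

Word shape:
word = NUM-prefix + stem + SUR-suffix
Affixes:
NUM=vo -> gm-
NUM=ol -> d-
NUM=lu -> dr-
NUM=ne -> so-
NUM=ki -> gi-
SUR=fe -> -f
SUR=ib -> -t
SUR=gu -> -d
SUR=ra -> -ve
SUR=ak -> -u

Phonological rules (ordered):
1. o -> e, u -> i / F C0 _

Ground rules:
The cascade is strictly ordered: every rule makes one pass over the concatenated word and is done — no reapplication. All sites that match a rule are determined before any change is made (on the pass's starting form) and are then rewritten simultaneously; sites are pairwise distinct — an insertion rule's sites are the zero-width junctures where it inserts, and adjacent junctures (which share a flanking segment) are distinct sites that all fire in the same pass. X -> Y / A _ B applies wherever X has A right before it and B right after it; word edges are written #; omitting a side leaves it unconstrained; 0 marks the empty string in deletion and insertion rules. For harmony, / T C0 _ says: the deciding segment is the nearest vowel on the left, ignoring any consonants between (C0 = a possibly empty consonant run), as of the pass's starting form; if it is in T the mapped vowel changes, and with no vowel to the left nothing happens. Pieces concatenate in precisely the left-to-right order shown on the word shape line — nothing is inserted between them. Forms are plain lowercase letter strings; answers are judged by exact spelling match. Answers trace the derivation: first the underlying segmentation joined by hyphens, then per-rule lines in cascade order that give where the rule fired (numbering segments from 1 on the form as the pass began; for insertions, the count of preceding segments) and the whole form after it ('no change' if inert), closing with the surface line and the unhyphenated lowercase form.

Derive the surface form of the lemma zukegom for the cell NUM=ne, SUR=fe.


underlying: so-zukegom-f
1. o -> e, u -> i / F C0 _: fires at position(s) 8: sozukegemf
surface: sozukegemf


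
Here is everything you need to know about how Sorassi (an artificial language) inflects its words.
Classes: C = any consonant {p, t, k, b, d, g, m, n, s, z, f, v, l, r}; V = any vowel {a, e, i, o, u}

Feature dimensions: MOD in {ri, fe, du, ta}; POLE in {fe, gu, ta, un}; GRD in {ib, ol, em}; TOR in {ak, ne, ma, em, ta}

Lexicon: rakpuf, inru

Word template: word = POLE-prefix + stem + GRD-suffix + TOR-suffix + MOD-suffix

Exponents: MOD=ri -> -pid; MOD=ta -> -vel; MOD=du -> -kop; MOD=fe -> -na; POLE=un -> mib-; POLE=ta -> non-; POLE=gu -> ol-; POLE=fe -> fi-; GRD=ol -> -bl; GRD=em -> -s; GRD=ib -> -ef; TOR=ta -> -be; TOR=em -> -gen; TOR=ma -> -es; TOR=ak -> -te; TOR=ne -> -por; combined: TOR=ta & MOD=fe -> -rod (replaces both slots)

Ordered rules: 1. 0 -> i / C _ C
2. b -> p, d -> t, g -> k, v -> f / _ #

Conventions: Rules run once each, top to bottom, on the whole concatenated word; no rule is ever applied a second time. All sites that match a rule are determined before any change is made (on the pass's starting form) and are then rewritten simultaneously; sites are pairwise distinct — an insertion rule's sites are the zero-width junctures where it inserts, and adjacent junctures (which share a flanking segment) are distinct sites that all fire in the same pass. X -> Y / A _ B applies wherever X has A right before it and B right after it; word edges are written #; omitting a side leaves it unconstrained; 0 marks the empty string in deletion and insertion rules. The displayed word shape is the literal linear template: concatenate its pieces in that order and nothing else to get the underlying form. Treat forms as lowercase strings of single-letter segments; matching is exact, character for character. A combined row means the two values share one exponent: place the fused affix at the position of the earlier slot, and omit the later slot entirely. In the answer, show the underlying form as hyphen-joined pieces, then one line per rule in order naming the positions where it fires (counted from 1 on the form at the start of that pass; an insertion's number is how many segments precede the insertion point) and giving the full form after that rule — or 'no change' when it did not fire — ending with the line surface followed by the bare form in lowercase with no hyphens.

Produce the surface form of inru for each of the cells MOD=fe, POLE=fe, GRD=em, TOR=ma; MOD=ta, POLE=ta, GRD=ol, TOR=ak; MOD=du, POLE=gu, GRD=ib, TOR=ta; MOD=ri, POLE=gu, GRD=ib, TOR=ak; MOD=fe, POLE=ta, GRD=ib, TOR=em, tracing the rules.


cell MOD=fe, POLE=fe, GRD=em, TOR=ma:
underlying: fi-inru-s-es-na
1. 0 -> i / C _ C: inserts after position(s) 4, 9: fiinirusesina
2. b -> p, d -> t, g -> k, v -> f / _ #: no change
surface: fiinirusesina

cell MOD=ta, POLE=ta, GRD=ol, TOR=ak:
underlying: non-inru-bl-te-vel
1. 0 -> i / C _ C: inserts after position(s) 5, 8, 9: noninirubilitevel
2. b -> p, d -> t, g -> k, v -> f / _ #: no change
surface: noninirubilitevel

cell MOD=du, POLE=gu, GRD=ib, TOR=ta:
underlying: ol-inru-ef-be-kop
1. 0 -> i / C _ C: inserts after position(s) 4, 8: oliniruefibekop
2. b -> p, d -> t, g -> k, v -> f / _ #: no change
surface: oliniruefibekop

cell MOD=ri, POLE=gu, GRD=ib, TOR=ak:
underlying: ol-inru-ef-te-pid
1. 0 -> i / C _ C: inserts after position(s) 4, 8: oliniruefitepid
2. b -> p, d -> t, g -> k, v -> f / _ #: fires at position(s) 15: oliniruefitepit
surface: oliniruefitepit

cell MOD=fe, POLE=ta, GRD=ib, TOR=em:
underlying: non-inru-ef-gen-na
1. 0 -> i / C _ C: inserts after position(s) 5, 9, 12: noniniruefigenina
2. b -> p, d -> t, g -> k, v -> f / _ #: no change
surface: noniniruefigenina


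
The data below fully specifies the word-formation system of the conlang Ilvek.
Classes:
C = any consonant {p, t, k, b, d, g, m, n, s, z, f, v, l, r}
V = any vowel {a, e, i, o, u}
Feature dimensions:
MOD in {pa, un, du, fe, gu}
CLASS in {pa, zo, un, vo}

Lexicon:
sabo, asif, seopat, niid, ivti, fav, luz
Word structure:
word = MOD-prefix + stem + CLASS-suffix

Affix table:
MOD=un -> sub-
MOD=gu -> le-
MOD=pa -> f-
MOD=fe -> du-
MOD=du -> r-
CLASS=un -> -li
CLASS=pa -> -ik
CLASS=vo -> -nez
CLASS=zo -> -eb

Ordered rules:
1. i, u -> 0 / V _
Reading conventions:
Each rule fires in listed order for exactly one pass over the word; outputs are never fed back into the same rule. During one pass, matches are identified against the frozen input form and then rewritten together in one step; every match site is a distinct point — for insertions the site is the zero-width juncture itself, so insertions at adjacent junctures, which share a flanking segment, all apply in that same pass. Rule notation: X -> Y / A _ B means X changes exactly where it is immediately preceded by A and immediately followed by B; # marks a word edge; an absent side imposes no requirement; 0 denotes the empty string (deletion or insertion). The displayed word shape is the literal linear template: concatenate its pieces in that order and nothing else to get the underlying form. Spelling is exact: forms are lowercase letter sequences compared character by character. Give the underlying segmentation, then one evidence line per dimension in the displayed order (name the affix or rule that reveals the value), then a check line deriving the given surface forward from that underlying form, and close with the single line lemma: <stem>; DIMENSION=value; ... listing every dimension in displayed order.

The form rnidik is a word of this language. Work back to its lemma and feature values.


underlying: r-niid-ik
MOD=du - signalled by the affix r-
CLASS=pa - signalled by the affix -ik
check: rniidik -> rnidik
lemma: niid; MOD=du; CLASS=pa


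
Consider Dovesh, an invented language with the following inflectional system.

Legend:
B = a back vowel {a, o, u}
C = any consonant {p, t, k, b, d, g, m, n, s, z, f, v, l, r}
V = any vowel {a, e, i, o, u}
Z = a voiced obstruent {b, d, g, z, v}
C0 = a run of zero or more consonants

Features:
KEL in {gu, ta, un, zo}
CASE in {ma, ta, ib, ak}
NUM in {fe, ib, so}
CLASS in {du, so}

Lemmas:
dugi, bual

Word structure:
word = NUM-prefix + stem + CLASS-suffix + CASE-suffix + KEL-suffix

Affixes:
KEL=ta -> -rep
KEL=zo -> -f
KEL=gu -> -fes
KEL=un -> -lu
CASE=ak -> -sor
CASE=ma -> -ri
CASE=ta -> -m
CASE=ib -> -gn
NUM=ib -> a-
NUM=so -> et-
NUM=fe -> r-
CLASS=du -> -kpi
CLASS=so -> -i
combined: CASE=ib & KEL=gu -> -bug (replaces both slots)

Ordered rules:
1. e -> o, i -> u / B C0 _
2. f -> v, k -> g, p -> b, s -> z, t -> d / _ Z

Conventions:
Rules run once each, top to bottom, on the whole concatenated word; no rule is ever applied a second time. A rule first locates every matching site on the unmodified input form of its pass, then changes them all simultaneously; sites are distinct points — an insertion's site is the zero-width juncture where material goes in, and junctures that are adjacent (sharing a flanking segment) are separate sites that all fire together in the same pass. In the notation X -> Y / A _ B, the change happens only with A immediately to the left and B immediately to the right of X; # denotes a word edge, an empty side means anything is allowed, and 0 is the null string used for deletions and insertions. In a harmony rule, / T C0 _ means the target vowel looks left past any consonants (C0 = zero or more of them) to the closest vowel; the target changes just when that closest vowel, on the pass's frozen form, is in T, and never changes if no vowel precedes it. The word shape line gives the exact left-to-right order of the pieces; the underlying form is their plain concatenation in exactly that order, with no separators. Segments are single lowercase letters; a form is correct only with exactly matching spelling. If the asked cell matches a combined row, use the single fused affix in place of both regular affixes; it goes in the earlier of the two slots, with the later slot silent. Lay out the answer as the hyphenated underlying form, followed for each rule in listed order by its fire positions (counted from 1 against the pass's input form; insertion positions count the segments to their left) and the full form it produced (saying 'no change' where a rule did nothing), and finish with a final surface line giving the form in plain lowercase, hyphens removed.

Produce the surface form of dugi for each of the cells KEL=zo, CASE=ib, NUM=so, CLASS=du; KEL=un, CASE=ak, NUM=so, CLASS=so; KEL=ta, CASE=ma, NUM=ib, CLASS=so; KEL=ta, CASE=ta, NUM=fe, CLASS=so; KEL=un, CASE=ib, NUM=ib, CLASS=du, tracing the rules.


cell KEL=zo, CASE=ib, NUM=so, CLASS=du:
underlying: et-dugi-kpi-gn-f
1. e -> o, i -> u / B C0 _: fires at position(s) 6: etdugukpignf
2. f -> v, k -> g, p -> b, s -> z, t -> d / _ Z: fires at position(s) 2: eddugukpignf
surface: eddugukpignf

cell KEL=un, CASE=ak, NUM=so, CLASS=so:
underlying: et-dugi-i-sor-lu
1. e -> o, i -> u / B C0 _: fires at position(s) 6: etduguisorlu
2. f -> v, k -> g, p -> b, s -> z, t -> d / _ Z: fires at position(s) 2: edduguisorlu
surface: edduguisorlu

cell KEL=ta, CASE=ma, NUM=ib, CLASS=so:
underlying: a-dugi-i-ri-rep
1. e -> o, i -> u / B C0 _: fires at position(s) 5: aduguirirep
2. f -> v, k -> g, p -> b, s -> z, t -> d / _ Z: no change
surface: aduguirirep

cell KEL=ta, CASE=ta, NUM=fe, CLASS=so:
underlying: r-dugi-i-m-rep
1. e -> o, i -> u / B C0 _: fires at position(s) 5: rduguimrep
2. f -> v, k -> g, p -> b, s -> z, t -> d / _ Z: no change
surface: rduguimrep

cell KEL=un, CASE=ib, NUM=ib, CLASS=du:
underlying: a-dugi-kpi-gn-lu
1. e -> o, i -> u / B C0 _: fires at position(s) 5: adugukpignlu
2. f -> v, k -> g, p -> b, s -> z, t -> d / _ Z: no change
surface: adugukpignlu


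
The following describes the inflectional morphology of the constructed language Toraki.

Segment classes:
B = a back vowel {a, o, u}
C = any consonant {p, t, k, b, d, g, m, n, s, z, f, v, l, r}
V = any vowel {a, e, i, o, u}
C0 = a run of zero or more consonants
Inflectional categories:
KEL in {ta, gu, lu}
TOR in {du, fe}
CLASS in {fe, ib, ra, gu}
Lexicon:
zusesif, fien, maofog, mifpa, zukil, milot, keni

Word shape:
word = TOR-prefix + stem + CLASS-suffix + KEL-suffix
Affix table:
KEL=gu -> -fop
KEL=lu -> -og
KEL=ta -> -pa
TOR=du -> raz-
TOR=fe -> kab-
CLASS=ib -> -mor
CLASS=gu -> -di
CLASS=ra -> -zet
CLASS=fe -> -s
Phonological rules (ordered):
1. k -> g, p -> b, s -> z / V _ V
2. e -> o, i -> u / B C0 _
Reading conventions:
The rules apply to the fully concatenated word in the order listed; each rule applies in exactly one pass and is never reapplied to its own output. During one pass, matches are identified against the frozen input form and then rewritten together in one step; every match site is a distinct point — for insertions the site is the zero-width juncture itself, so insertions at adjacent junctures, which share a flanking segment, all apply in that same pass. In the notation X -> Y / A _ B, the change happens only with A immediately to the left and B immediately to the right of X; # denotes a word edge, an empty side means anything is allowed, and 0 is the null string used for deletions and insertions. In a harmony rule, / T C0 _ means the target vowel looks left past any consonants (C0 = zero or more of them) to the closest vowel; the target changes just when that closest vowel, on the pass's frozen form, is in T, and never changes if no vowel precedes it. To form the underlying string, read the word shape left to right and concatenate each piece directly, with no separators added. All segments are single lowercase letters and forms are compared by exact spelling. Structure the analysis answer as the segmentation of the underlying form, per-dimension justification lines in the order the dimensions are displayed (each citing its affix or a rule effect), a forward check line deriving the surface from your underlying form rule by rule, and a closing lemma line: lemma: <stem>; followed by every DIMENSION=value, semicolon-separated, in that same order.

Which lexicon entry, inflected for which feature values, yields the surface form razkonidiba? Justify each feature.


underlying: raz-keni-di-pa
KEL=ta - signalled by the affix -pa
TOR=du - signalled by the affix raz-
CLASS=gu - signalled by the affix -di
check: razkenidipa -> razkenidiba -> razkonidiba
lemma: keni; KEL=ta; TOR=du; CLASS=gu


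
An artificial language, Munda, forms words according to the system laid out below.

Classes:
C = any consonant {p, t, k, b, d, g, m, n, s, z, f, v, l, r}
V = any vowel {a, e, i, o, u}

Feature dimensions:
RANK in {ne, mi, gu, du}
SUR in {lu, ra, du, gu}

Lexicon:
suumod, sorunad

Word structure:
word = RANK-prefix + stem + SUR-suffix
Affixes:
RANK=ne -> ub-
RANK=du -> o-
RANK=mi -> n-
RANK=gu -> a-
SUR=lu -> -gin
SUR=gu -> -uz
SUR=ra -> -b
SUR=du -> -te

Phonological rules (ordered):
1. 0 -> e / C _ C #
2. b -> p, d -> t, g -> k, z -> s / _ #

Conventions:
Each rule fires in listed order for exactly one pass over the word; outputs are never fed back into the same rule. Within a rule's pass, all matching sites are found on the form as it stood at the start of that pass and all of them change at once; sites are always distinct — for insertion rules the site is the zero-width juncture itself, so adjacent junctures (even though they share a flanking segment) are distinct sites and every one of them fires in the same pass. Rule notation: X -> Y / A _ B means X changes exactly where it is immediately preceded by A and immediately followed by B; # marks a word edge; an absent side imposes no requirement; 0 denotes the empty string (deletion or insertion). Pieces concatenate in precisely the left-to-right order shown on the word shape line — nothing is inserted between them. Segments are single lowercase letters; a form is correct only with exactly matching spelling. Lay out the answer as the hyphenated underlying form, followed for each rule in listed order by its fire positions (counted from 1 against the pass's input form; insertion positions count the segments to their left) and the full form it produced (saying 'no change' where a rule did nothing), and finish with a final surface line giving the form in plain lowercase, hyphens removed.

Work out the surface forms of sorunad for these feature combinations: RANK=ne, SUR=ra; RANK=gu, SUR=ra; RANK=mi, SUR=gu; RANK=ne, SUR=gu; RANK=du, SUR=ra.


cell RANK=ne, SUR=ra:
underlying: ub-sorunad-b
1. 0 -> e / C _ C #: inserts after position(s) 9: ubsorunadeb
2. b -> p, d -> t, g -> k, z -> s / _ #: fires at position(s) 11: ubsorunadep
surface: ubsorunadep

cell RANK=gu, SUR=ra:
underlying: a-sorunad-b
1. 0 -> e / C _ C #: inserts after position(s) 8: asorunadeb
2. b -> p, d -> t, g -> k, z -> s / _ #: fires at position(s) 10: asorunadep
surface: asorunadep

cell RANK=mi, SUR=gu:
underlying: n-sorunad-uz
1. 0 -> e / C _ C #: no change
2. b -> p, d -> t, g -> k, z -> s / _ #: fires at position(s) 10: nsorunadus
surface: nsorunadus

cell RANK=ne, SUR=gu:
underlying: ub-sorunad-uz
1. 0 -> e / C _ C #: no change
2. b -> p, d -> t, g -> k, z -> s / _ #: fires at position(s) 11: ubsorunadus
surface: ubsorunadus

cell RANK=du, SUR=ra:
underlying: o-sorunad-b
1. 0 -> e / C _ C #: inserts after position(s) 8: osorunadeb
2. b -> p, d -> t, g -> k, z -> s / _ #: fires at position(s) 10: osorunadep
surface: osorunadep
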